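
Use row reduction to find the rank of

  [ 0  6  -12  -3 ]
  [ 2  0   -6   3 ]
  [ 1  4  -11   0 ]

rank = 3

R1 <=> R2
  [ 2  0   -6   3 ]
  [ 0  6  -12  -3 ]
  [ 1  4  -11   0 ]
R1 -> 1/2·R1
  [ 1  0   -3  3/2 ]
  [ 0  6  -12   -3 ]
  [ 1  4  -11    0 ]
R3 -> R3 − R1
  [ 1  0   -3   3/2 ]
  [ 0  6  -12    -3 ]
  [ 0  4   -8  -3/2 ]
R2 -> 1/6·R2
  [ 1  0  -3   3/2 ]
  [ 0  1  -2  -1/2 ]
  [ 0  4  -8  -3/2 ]
R3 -> R3 − 4·R2
  [ 1  0  -3   3/2 ]
  [ 0  1  -2  -1/2 ]
  [ 0  0   0   1/2 ]
R3 -> 2·R3
  [ 1  0  -3   3/2 ]
  [ 0  1  -2  -1/2 ]
  [ 0  0   0     1 ]
R2 -> R2 + 1/2·R3
  [ 1  0  -3  3/2 ]
  [ 0  1  -2    0 ]
  [ 0  0   0    1 ]
R1 -> R1 − 3/2·R3
  [ 1  0  -3  0 ]
  [ 0  1  -2  0 ]
  [ 0  0   0  1 ]
The reduced form has 3 nonzero rows.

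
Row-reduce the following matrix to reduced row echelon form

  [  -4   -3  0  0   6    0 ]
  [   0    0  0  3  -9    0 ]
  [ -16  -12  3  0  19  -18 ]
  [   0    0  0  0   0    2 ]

Multiply R1 by -1/4.
  [   1  3/4  0  0  -3/2    0 ]
  [   0    0  0  3    -9    0 ]
  [ -16  -12  3  0    19  -18 ]
  [   0    0  0  0     0    2 ]
Add 16 times R1 to R3.
  [ 1  3/4  0  0  -3/2    0 ]
  [ 0    0  0  3    -9    0 ]
  [ 0    0  3  0    -5  -18 ]
  [ 0    0  0  0     0    2 ]
Swap R2 and R3.
  [ 1  3/4  0  0  -3/2    0 ]
  [ 0    0  3  0    -5  -18 ]
  [ 0    0  0  3    -9    0 ]
  [ 0    0  0  0     0    2 ]
Multiply R2 by 1/3.
  [ 1  3/4  0  0  -3/2   0 ]
  [ 0    0  1  0  -5/3  -6 ]
  [ 0    0  0  3    -9   0 ]
  [ 0    0  0  0     0   2 ]
Multiply R3 by 1/3.
  [ 1  3/4  0  0  -3/2   0 ]
  [ 0    0  1  0  -5/3  -6 ]
  [ 0    0  0  1    -3   0 ]
  [ 0    0  0  0     0   2 ]
Multiply R4 by 1/2.
  [ 1  3/4  0  0  -3/2   0 ]
  [ 0    0  1  0  -5/3  -6 ]
  [ 0    0  0  1    -3   0 ]
  [ 0    0  0  0     0   1 ]
Add 6 times R4 to R2.
  [ 1  3/4  0  0  -3/2  0 ]
  [ 0    0  1  0  -5/3  0 ]
  [ 0    0  0  1    -3  0 ]
  [ 0    0  0  0     0  1 ]

[[1, 3/4, 0, 0, -3/2, 0], [0, 0, 1, 0, -5/3, 0], [0, 0, 0, 1, -3, 0], [0, 0, 0, 0, 0, 1]]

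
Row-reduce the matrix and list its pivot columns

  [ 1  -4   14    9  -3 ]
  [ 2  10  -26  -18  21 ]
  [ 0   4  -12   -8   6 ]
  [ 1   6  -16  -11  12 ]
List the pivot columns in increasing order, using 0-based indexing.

0, 1

R2 -> R2 − 2·R1
  [ 1  -4   14    9  -3 ]
  [ 0  18  -54  -36  27 ]
  [ 0   4  -12   -8   6 ]
  [ 1   6  -16  -11  12 ]
R4 -> R4 − R1
  [ 1  -4   14    9  -3 ]
  [ 0  18  -54  -36  27 ]
  [ 0   4  -12   -8   6 ]
  [ 0  10  -30  -20  15 ]
R2 -> 1/18·R2
  [ 1  -4   14    9   -3 ]
  [ 0   1   -3   -2  3/2 ]
  [ 0   4  -12   -8    6 ]
  [ 0  10  -30  -20   15 ]
R3 -> R3 − 4·R2
  [ 1  -4   14    9   -3 ]
  [ 0   1   -3   -2  3/2 ]
  [ 0   0    0    0    0 ]
  [ 0  10  -30  -20   15 ]
R4 -> R4 − 10·R2
  [ 1  -4  14   9   -3 ]
  [ 0   1  -3  -2  3/2 ]
  [ 0   0   0   0    0 ]
  [ 0   0   0   0    0 ]
R1 -> R1 + 4·R2
  [ 1  0   2   1    3 ]
  [ 0  1  -3  -2  3/2 ]
  [ 0  0   0   0    0 ]
  [ 0  0   0   0    0 ]
Pivot columns are the columns containing a leading 1.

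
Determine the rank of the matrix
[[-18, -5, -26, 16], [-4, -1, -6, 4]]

R1 -> -1/18·R1
  [  1  5/18  13/9  -8/9 ]
  [ -4    -1    -6     4 ]
R2 -> R2 + 4·R1
  [ 1  5/18  13/9  -8/9 ]
  [ 0   1/9  -2/9   4/9 ]
R2 -> 9·R2
  [ 1  5/18  13/9  -8/9 ]
  [ 0     1    -2     4 ]
R1 -> R1 − 5/18·R2
  [ 1  0   2  -2 ]
  [ 0  1  -2   4 ]
The reduced form has 2 nonzero rows.

rank = 2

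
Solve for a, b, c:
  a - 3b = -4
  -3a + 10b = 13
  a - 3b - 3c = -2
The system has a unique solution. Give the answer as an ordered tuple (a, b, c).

(-1, 1, -2/3)

Form the augmented matrix and row-reduce:
  [  1  -3   0  |  -4 ]
  [ -3  10   0  |  13 ]
  [  1  -3  -3  |  -2 ]
Add 3 times R1 to R2.
Subtract R1 from R3.
Multiply R3 by -1/3.
Add 3 times R2 to R1.
Reading off the last column: a = -1, b = 1, c = -2/3.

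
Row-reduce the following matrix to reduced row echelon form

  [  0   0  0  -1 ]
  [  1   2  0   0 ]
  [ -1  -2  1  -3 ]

[[1, 2, 0, 0], [0, 0, 1, 0], [0, 0, 0, 1]]

Swap R1 and R2.
  [  1   2  0   0 ]
  [  0   0  0  -1 ]
  [ -1  -2  1  -3 ]
Add R1 to R3.
  [ 1  2  0   0 ]
  [ 0  0  0  -1 ]
  [ 0  0  1  -3 ]
Swap R2 and R3.
  [ 1  2  0   0 ]
  [ 0  0  1  -3 ]
  [ 0  0  0  -1 ]
Multiply R3 by -1.
  [ 1  2  0   0 ]
  [ 0  0  1  -3 ]
  [ 0  0  0   1 ]
Add 3 times R3 to R2.
  [ 1  2  0  0 ]
  [ 0  0  1  0 ]
  [ 0  0  0  1 ]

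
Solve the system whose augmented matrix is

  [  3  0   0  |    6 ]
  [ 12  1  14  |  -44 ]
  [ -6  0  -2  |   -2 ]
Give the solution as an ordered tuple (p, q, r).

Multiply r1 by 1/3.
  [  1  0   0  |    2 ]
  [ 12  1  14  |  -44 ]
  [ -6  0  -2  |   -2 ]
Subtract 12 times r1 from r2.
  [  1  0   0  |    2 ]
  [  0  1  14  |  -68 ]
  [ -6  0  -2  |   -2 ]
Add 6 times r1 to r3.
  [ 1  0   0  |    2 ]
  [ 0  1  14  |  -68 ]
  [ 0  0  -2  |   10 ]
Multiply r3 by -1/2.
  [ 1  0   0  |    2 ]
  [ 0  1  14  |  -68 ]
  [ 0  0   1  |   -5 ]
Subtract 14 times r3 from r2.
  [ 1  0  0  |   2 ]
  [ 0  1  0  |   2 ]
  [ 0  0  1  |  -5 ]
Reading off the last column: p = 2, q = 2, r = -5.

(2, 2, -5)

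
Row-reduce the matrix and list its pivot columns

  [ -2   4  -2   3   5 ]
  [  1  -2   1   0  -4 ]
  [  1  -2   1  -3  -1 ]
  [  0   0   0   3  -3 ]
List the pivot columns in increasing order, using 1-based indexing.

1, 4

Multiply R1 by -1/2.
  [ 1  -2  1  -3/2  -5/2 ]
  [ 1  -2  1     0    -4 ]
  [ 1  -2  1    -3    -1 ]
  [ 0   0  0     3    -3 ]
Subtract R1 from R2.
  [ 1  -2  1  -3/2  -5/2 ]
  [ 0   0  0   3/2  -3/2 ]
  [ 1  -2  1    -3    -1 ]
  [ 0   0  0     3    -3 ]
Subtract R1 from R3.
  [ 1  -2  1  -3/2  -5/2 ]
  [ 0   0  0   3/2  -3/2 ]
  [ 0   0  0  -3/2   3/2 ]
  [ 0   0  0     3    -3 ]
Multiply R2 by 2/3.
  [ 1  -2  1  -3/2  -5/2 ]
  [ 0   0  0     1    -1 ]
  [ 0   0  0  -3/2   3/2 ]
  [ 0   0  0     3    -3 ]
Add 3/2 times R2 to R3.
  [ 1  -2  1  -3/2  -5/2 ]
  [ 0   0  0     1    -1 ]
  [ 0   0  0     0     0 ]
  [ 0   0  0     3    -3 ]
Subtract 3 times R2 from R4.
  [ 1  -2  1  -3/2  -5/2 ]
  [ 0   0  0     1    -1 ]
  [ 0   0  0     0     0 ]
  [ 0   0  0     0     0 ]
Add 3/2 times R2 to R1.
  [ 1  -2  1  0  -4 ]
  [ 0   0  0  1  -1 ]
  [ 0   0  0  0   0 ]
  [ 0   0  0  0   0 ]
Pivot columns are the columns containing a leading 1.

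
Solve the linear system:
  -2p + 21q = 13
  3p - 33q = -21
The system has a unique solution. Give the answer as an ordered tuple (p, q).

Form the augmented matrix and row-reduce:
  [ -2   21  |   13 ]
  [  3  -33  |  -21 ]
Multiply r1 by -1/2.
  [ 1  -21/2  |  -13/2 ]
  [ 3    -33  |    -21 ]
Subtract 3 times r1 from r2.
  [ 1  -21/2  |  -13/2 ]
  [ 0   -3/2  |   -3/2 ]
Multiply r2 by -2/3.
  [ 1  -21/2  |  -13/2 ]
  [ 0      1  |      1 ]
Add 21/2 times r2 to r1.
  [ 1  0  |  4 ]
  [ 0  1  |  1 ]
Reading off the last column: p = 4, q = 1.

(4, 1)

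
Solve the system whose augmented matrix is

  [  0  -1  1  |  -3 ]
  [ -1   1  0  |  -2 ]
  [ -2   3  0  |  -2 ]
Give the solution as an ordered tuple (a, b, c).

(4, 2, -1)

ρ1 <=> ρ2
ρ1 := -1·ρ1
ρ3 := ρ3 + 2·ρ1
ρ2 := -1·ρ2
ρ3 := ρ3 − ρ2
ρ2 := ρ2 + ρ3
ρ1 := ρ1 + ρ2
Reading off the last column: a = 4, b = 2, c = -1.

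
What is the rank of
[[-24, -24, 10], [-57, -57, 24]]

R1 → -1/24·R1
R2 → R2 + 57·R1
R2 → 4·R2
R1 → R1 + 5/12·R2
The reduced form has 2 nonzero rows.

rank = 2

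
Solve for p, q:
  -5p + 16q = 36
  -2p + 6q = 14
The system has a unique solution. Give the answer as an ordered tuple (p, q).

Form the augmented matrix and row-reduce:
  [ -5  16  |  36 ]
  [ -2   6  |  14 ]
R1 := -1/5·R1
  [  1  -16/5  |  -36/5 ]
  [ -2      6  |     14 ]
R2 := R2 + 2·R1
  [ 1  -16/5  |  -36/5 ]
  [ 0   -2/5  |   -2/5 ]
R2 := -5/2·R2
  [ 1  -16/5  |  -36/5 ]
  [ 0      1  |      1 ]
R1 := R1 + 16/5·R2
  [ 1  0  |  -4 ]
  [ 0  1  |   1 ]
Reading off the last column: p = -4, q = 1.

(-4, 1)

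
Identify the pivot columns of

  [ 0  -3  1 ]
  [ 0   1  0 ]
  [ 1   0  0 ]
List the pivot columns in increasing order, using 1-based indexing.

1, 2, 3

R1 <=> R3
R3 := R3 + 3·R2
Pivot columns are the columns containing a leading 1.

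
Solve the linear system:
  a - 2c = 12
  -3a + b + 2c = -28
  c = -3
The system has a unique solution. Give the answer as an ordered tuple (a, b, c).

(6, -4, -3)

Form the augmented matrix and row-reduce:
  [  1  0  -2  |   12 ]
  [ -3  1   2  |  -28 ]
  [  0  0   1  |   -3 ]
R2 := R2 + 3·R1
  [ 1  0  -2  |  12 ]
  [ 0  1  -4  |   8 ]
  [ 0  0   1  |  -3 ]
R2 := R2 + 4·R3
  [ 1  0  -2  |  12 ]
  [ 0  1   0  |  -4 ]
  [ 0  0   1  |  -3 ]
R1 := R1 + 2·R3
  [ 1  0  0  |   6 ]
  [ 0  1  0  |  -4 ]
  [ 0  0  1  |  -3 ]
Reading off the last column: a = 6, b = -4, c = -3.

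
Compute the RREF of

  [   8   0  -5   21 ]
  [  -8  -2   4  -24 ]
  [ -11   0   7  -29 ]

[[1, 0, 0, 2], [0, 1, 0, 2], [0, 0, 1, -1]]

Multiply R1 by 1/8.
  [   1   0  -5/8  21/8 ]
  [  -8  -2     4   -24 ]
  [ -11   0     7   -29 ]
Add 8 times R1 to R2.
  [   1   0  -5/8  21/8 ]
  [   0  -2    -1    -3 ]
  [ -11   0     7   -29 ]
Add 11 times R1 to R3.
  [ 1   0  -5/8  21/8 ]
  [ 0  -2    -1    -3 ]
  [ 0   0   1/8  -1/8 ]
Multiply R2 by -1/2.
  [ 1  0  -5/8  21/8 ]
  [ 0  1   1/2   3/2 ]
  [ 0  0   1/8  -1/8 ]
Multiply R3 by 8.
  [ 1  0  -5/8  21/8 ]
  [ 0  1   1/2   3/2 ]
  [ 0  0     1    -1 ]
Subtract 1/2 times R3 from R2.
  [ 1  0  -5/8  21/8 ]
  [ 0  1     0     2 ]
  [ 0  0     1    -1 ]
Add 5/8 times R3 to R1.
  [ 1  0  0   2 ]
  [ 0  1  0   2 ]
  [ 0  0  1  -1 ]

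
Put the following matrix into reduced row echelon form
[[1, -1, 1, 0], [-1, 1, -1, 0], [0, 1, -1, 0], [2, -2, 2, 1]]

R2 := R2 + R1
R4 := R4 − 2·R1
R2 ↔ R3
R3 ↔ R4
R1 := R1 + R2

[[1, 0, 0, 0], [0, 1, -1, 0], [0, 0, 0, 1], [0, 0, 0, 0]]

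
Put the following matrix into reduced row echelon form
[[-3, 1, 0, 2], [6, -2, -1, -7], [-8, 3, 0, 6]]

R1 -> -1/3·R1
  [  1  -1/3   0  -2/3 ]
  [  6    -2  -1    -7 ]
  [ -8     3   0     6 ]
R2 -> R2 − 6·R1
  [  1  -1/3   0  -2/3 ]
  [  0     0  -1    -3 ]
  [ -8     3   0     6 ]
R3 -> R3 + 8·R1
  [ 1  -1/3   0  -2/3 ]
  [ 0     0  -1    -3 ]
  [ 0   1/3   0   2/3 ]
R2 ↔ R3
  [ 1  -1/3   0  -2/3 ]
  [ 0   1/3   0   2/3 ]
  [ 0     0  -1    -3 ]
R2 -> 3·R2
  [ 1  -1/3   0  -2/3 ]
  [ 0     1   0     2 ]
  [ 0     0  -1    -3 ]
R3 -> -1·R3
  [ 1  -1/3  0  -2/3 ]
  [ 0     1  0     2 ]
  [ 0     0  1     3 ]
R1 -> R1 + 1/3·R2
  [ 1  0  0  0 ]
  [ 0  1  0  2 ]
  [ 0  0  1  3 ]

[[1, 0, 0, 0], [0, 1, 0, 2], [0, 0, 1, 3]]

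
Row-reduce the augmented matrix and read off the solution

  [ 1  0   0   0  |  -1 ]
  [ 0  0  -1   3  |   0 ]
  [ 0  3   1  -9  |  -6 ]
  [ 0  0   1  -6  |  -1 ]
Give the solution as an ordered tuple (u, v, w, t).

(-1, -4/3, 1, 1/3)

R2 ↔ R3
  [ 1  0   0   0  |  -1 ]
  [ 0  3   1  -9  |  -6 ]
  [ 0  0  -1   3  |   0 ]
  [ 0  0   1  -6  |  -1 ]
R2 -> 1/3·R2
  [ 1  0    0   0  |  -1 ]
  [ 0  1  1/3  -3  |  -2 ]
  [ 0  0   -1   3  |   0 ]
  [ 0  0    1  -6  |  -1 ]
R3 -> -1·R3
  [ 1  0    0   0  |  -1 ]
  [ 0  1  1/3  -3  |  -2 ]
  [ 0  0    1  -3  |   0 ]
  [ 0  0    1  -6  |  -1 ]
R4 -> R4 − R3
  [ 1  0    0   0  |  -1 ]
  [ 0  1  1/3  -3  |  -2 ]
  [ 0  0    1  -3  |   0 ]
  [ 0  0    0  -3  |  -1 ]
R4 -> -1/3·R4
  [ 1  0    0   0  |   -1 ]
  [ 0  1  1/3  -3  |   -2 ]
  [ 0  0    1  -3  |    0 ]
  [ 0  0    0   1  |  1/3 ]
R3 -> R3 + 3·R4
  [ 1  0    0   0  |   -1 ]
  [ 0  1  1/3  -3  |   -2 ]
  [ 0  0    1   0  |    1 ]
  [ 0  0    0   1  |  1/3 ]
R2 -> R2 + 3·R4
  [ 1  0    0  0  |   -1 ]
  [ 0  1  1/3  0  |   -1 ]
  [ 0  0    1  0  |    1 ]
  [ 0  0    0  1  |  1/3 ]
R2 -> R2 − 1/3·R3
  [ 1  0  0  0  |    -1 ]
  [ 0  1  0  0  |  -4/3 ]
  [ 0  0  1  0  |     1 ]
  [ 0  0  0  1  |   1/3 ]
Reading off the last column: u = -1, v = -4/3, w = 1, t = 1/3.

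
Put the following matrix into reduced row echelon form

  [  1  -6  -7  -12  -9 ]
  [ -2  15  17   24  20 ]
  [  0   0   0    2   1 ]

[[1, 0, -1, 0, 1], [0, 1, 1, 0, 2/3], [0, 0, 0, 1, 1/2]]

r2 → r2 + 2·r1
  [ 1  -6  -7  -12  -9 ]
  [ 0   3   3    0   2 ]
  [ 0   0   0    2   1 ]
r2 → 1/3·r2
  [ 1  -6  -7  -12   -9 ]
  [ 0   1   1    0  2/3 ]
  [ 0   0   0    2    1 ]
r3 → 1/2·r3
  [ 1  -6  -7  -12   -9 ]
  [ 0   1   1    0  2/3 ]
  [ 0   0   0    1  1/2 ]
r1 → r1 + 12·r3
  [ 1  -6  -7  0   -3 ]
  [ 0   1   1  0  2/3 ]
  [ 0   0   0  1  1/2 ]
r1 → r1 + 6·r2
  [ 1  0  -1  0    1 ]
  [ 0  1   1  0  2/3 ]
  [ 0  0   0  1  1/2 ]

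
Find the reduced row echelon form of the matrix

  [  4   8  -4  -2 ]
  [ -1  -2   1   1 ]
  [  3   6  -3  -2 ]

r1 := 1/4·r1
  [  1   2  -1  -1/2 ]
  [ -1  -2   1     1 ]
  [  3   6  -3    -2 ]
r2 := r2 + r1
  [ 1  2  -1  -1/2 ]
  [ 0  0   0   1/2 ]
  [ 3  6  -3    -2 ]
r3 := r3 − 3·r1
  [ 1  2  -1  -1/2 ]
  [ 0  0   0   1/2 ]
  [ 0  0   0  -1/2 ]
r2 := 2·r2
  [ 1  2  -1  -1/2 ]
  [ 0  0   0     1 ]
  [ 0  0   0  -1/2 ]
r3 := r3 + 1/2·r2
  [ 1  2  -1  -1/2 ]
  [ 0  0   0     1 ]
  [ 0  0   0     0 ]
r1 := r1 + 1/2·r2
  [ 1  2  -1  0 ]
  [ 0  0   0  1 ]
  [ 0  0   0  0 ]

[[1, 2, -1, 0], [0, 0, 0, 1], [0, 0, 0, 0]]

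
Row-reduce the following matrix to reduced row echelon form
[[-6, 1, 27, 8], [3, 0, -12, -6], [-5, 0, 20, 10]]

r1 → -1/6·r1
  [  1  -1/6  -9/2  -4/3 ]
  [  3     0   -12    -6 ]
  [ -5     0    20    10 ]
r2 → r2 − 3·r1
  [  1  -1/6  -9/2  -4/3 ]
  [  0   1/2   3/2    -2 ]
  [ -5     0    20    10 ]
r3 → r3 + 5·r1
  [ 1  -1/6  -9/2  -4/3 ]
  [ 0   1/2   3/2    -2 ]
  [ 0  -5/6  -5/2  10/3 ]
r2 → 2·r2
  [ 1  -1/6  -9/2  -4/3 ]
  [ 0     1     3    -4 ]
  [ 0  -5/6  -5/2  10/3 ]
r3 → r3 + 5/6·r2
  [ 1  -1/6  -9/2  -4/3 ]
  [ 0     1     3    -4 ]
  [ 0     0     0     0 ]
r1 → r1 + 1/6·r2
  [ 1  0  -4  -2 ]
  [ 0  1   3  -4 ]
  [ 0  0   0   0 ]

[[1, 0, -4, -2], [0, 1, 3, -4], [0, 0, 0, 0]]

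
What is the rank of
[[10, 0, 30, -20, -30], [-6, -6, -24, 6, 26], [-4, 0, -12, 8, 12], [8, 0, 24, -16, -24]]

rank = 2

R1 := 1/10·R1
  [  1   0    3   -2   -3 ]
  [ -6  -6  -24    6   26 ]
  [ -4   0  -12    8   12 ]
  [  8   0   24  -16  -24 ]
R2 := R2 + 6·R1
  [  1   0    3   -2   -3 ]
  [  0  -6   -6   -6    8 ]
  [ -4   0  -12    8   12 ]
  [  8   0   24  -16  -24 ]
R3 := R3 + 4·R1
  [ 1   0   3   -2   -3 ]
  [ 0  -6  -6   -6    8 ]
  [ 0   0   0    0    0 ]
  [ 8   0  24  -16  -24 ]
R4 := R4 − 8·R1
  [ 1   0   3  -2  -3 ]
  [ 0  -6  -6  -6   8 ]
  [ 0   0   0   0   0 ]
  [ 0   0   0   0   0 ]
R2 := -1/6·R2
  [ 1  0  3  -2    -3 ]
  [ 0  1  1   1  -4/3 ]
  [ 0  0  0   0     0 ]
  [ 0  0  0   0     0 ]
The reduced form has 2 nonzero rows.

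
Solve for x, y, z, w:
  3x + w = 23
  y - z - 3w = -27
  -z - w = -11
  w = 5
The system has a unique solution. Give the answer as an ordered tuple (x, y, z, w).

(6, -6, 6, 5)

Form the augmented matrix and row-reduce:
  [ 3  0   0   1  |   23 ]
  [ 0  1  -1  -3  |  -27 ]
  [ 0  0  -1  -1  |  -11 ]
  [ 0  0   0   1  |    5 ]
R1 := 1/3·R1
  [ 1  0   0  1/3  |  23/3 ]
  [ 0  1  -1   -3  |   -27 ]
  [ 0  0  -1   -1  |   -11 ]
  [ 0  0   0    1  |     5 ]
R3 := -1·R3
  [ 1  0   0  1/3  |  23/3 ]
  [ 0  1  -1   -3  |   -27 ]
  [ 0  0   1    1  |    11 ]
  [ 0  0   0    1  |     5 ]
R3 := R3 − R4
  [ 1  0   0  1/3  |  23/3 ]
  [ 0  1  -1   -3  |   -27 ]
  [ 0  0   1    0  |     6 ]
  [ 0  0   0    1  |     5 ]
R2 := R2 + 3·R4
  [ 1  0   0  1/3  |  23/3 ]
  [ 0  1  -1    0  |   -12 ]
  [ 0  0   1    0  |     6 ]
  [ 0  0   0    1  |     5 ]
R1 := R1 − 1/3·R4
  [ 1  0   0  0  |    6 ]
  [ 0  1  -1  0  |  -12 ]
  [ 0  0   1  0  |    6 ]
  [ 0  0   0  1  |    5 ]
R2 := R2 + R3
  [ 1  0  0  0  |   6 ]
  [ 0  1  0  0  |  -6 ]
  [ 0  0  1  0  |   6 ]
  [ 0  0  0  1  |   5 ]
Reading off the last column: x = 6, y = -6, z = 6, w = 5.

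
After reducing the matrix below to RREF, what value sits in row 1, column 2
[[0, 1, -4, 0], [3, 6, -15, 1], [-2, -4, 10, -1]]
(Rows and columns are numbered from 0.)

r1 <=> r2
  [  3   6  -15   1 ]
  [  0   1   -4   0 ]
  [ -2  -4   10  -1 ]
r1 := 1/3·r1
  [  1   2  -5  1/3 ]
  [  0   1  -4    0 ]
  [ -2  -4  10   -1 ]
r3 := r3 + 2·r1
  [ 1  2  -5   1/3 ]
  [ 0  1  -4     0 ]
  [ 0  0   0  -1/3 ]
r3 := -3·r3
  [ 1  2  -5  1/3 ]
  [ 0  1  -4    0 ]
  [ 0  0   0    1 ]
r1 := r1 − 1/3·r3
  [ 1  2  -5  0 ]
  [ 0  1  -4  0 ]
  [ 0  0   0  1 ]
r1 := r1 − 2·r2
  [ 1  0   3  0 ]
  [ 0  1  -4  0 ]
  [ 0  0   0  1 ]

-4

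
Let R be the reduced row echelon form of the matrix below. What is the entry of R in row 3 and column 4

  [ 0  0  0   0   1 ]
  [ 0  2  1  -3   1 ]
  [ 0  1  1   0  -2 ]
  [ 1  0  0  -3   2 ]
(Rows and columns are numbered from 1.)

3

R1 <-> R4
  [ 1  0  0  -3   2 ]
  [ 0  2  1  -3   1 ]
  [ 0  1  1   0  -2 ]
  [ 0  0  0   0   1 ]
R2 := 1/2·R2
  [ 1  0    0    -3    2 ]
  [ 0  1  1/2  -3/2  1/2 ]
  [ 0  1    1     0   -2 ]
  [ 0  0    0     0    1 ]
R3 := R3 − R2
  [ 1  0    0    -3     2 ]
  [ 0  1  1/2  -3/2   1/2 ]
  [ 0  0  1/2   3/2  -5/2 ]
  [ 0  0    0     0     1 ]
R3 := 2·R3
  [ 1  0    0    -3    2 ]
  [ 0  1  1/2  -3/2  1/2 ]
  [ 0  0    1     3   -5 ]
  [ 0  0    0     0    1 ]
R3 := R3 + 5·R4
  [ 1  0    0    -3    2 ]
  [ 0  1  1/2  -3/2  1/2 ]
  [ 0  0    1     3    0 ]
  [ 0  0    0     0    1 ]
R2 := R2 − 1/2·R4
  [ 1  0    0    -3  2 ]
  [ 0  1  1/2  -3/2  0 ]
  [ 0  0    1     3  0 ]
  [ 0  0    0     0  1 ]
R1 := R1 − 2·R4
  [ 1  0    0    -3  0 ]
  [ 0  1  1/2  -3/2  0 ]
  [ 0  0    1     3  0 ]
  [ 0  0    0     0  1 ]
R2 := R2 − 1/2·R3
  [ 1  0  0  -3  0 ]
  [ 0  1  0  -3  0 ]
  [ 0  0  1   3  0 ]
  [ 0  0  0   0  1 ]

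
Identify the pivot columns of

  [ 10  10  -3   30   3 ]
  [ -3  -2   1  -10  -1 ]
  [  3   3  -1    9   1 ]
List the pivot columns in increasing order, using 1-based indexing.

1, 2, 3

R1 ← 1/10·R1
  [  1   1  -3/10    3  3/10 ]
  [ -3  -2      1  -10    -1 ]
  [  3   3     -1    9     1 ]
R2 ← R2 + 3·R1
  [ 1  1  -3/10   3   3/10 ]
  [ 0  1   1/10  -1  -1/10 ]
  [ 3  3     -1   9      1 ]
R3 ← R3 − 3·R1
  [ 1  1  -3/10   3   3/10 ]
  [ 0  1   1/10  -1  -1/10 ]
  [ 0  0  -1/10   0   1/10 ]
R3 ← -10·R3
  [ 1  1  -3/10   3   3/10 ]
  [ 0  1   1/10  -1  -1/10 ]
  [ 0  0      1   0     -1 ]
R2 ← R2 − 1/10·R3
  [ 1  1  -3/10   3  3/10 ]
  [ 0  1      0  -1     0 ]
  [ 0  0      1   0    -1 ]
R1 ← R1 + 3/10·R3
  [ 1  1  0   3   0 ]
  [ 0  1  0  -1   0 ]
  [ 0  0  1   0  -1 ]
R1 ← R1 − R2
  [ 1  0  0   4   0 ]
  [ 0  1  0  -1   0 ]
  [ 0  0  1   0  -1 ]
Pivot columns are the columns containing a leading 1.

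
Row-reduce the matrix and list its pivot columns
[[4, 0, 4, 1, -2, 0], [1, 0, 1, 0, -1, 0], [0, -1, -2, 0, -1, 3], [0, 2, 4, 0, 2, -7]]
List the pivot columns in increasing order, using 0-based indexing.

0, 1, 3, 5

ρ1 → 1/4·ρ1
  [ 1   0   1  1/4  -1/2   0 ]
  [ 1   0   1    0    -1   0 ]
  [ 0  -1  -2    0    -1   3 ]
  [ 0   2   4    0     2  -7 ]
ρ2 → ρ2 − ρ1
  [ 1   0   1   1/4  -1/2   0 ]
  [ 0   0   0  -1/4  -1/2   0 ]
  [ 0  -1  -2     0    -1   3 ]
  [ 0   2   4     0     2  -7 ]
ρ2 ↔ ρ3
  [ 1   0   1   1/4  -1/2   0 ]
  [ 0  -1  -2     0    -1   3 ]
  [ 0   0   0  -1/4  -1/2   0 ]
  [ 0   2   4     0     2  -7 ]
ρ2 → -1·ρ2
  [ 1  0  1   1/4  -1/2   0 ]
  [ 0  1  2     0     1  -3 ]
  [ 0  0  0  -1/4  -1/2   0 ]
  [ 0  2  4     0     2  -7 ]
ρ4 → ρ4 − 2·ρ2
  [ 1  0  1   1/4  -1/2   0 ]
  [ 0  1  2     0     1  -3 ]
  [ 0  0  0  -1/4  -1/2   0 ]
  [ 0  0  0     0     0  -1 ]
ρ3 → -4·ρ3
  [ 1  0  1  1/4  -1/2   0 ]
  [ 0  1  2    0     1  -3 ]
  [ 0  0  0    1     2   0 ]
  [ 0  0  0    0     0  -1 ]
ρ4 → -1·ρ4
  [ 1  0  1  1/4  -1/2   0 ]
  [ 0  1  2    0     1  -3 ]
  [ 0  0  0    1     2   0 ]
  [ 0  0  0    0     0   1 ]
ρ2 → ρ2 + 3·ρ4
  [ 1  0  1  1/4  -1/2  0 ]
  [ 0  1  2    0     1  0 ]
  [ 0  0  0    1     2  0 ]
  [ 0  0  0    0     0  1 ]
ρ1 → ρ1 − 1/4·ρ3
  [ 1  0  1  0  -1  0 ]
  [ 0  1  2  0   1  0 ]
  [ 0  0  0  1   2  0 ]
  [ 0  0  0  0   0  1 ]
Pivot columns are the columns containing a leading 1.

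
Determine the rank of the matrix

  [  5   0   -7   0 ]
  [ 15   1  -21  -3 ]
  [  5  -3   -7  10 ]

r1 -> 1/5·r1
  [  1   0  -7/5   0 ]
  [ 15   1   -21  -3 ]
  [  5  -3    -7  10 ]
r2 -> r2 − 15·r1
  [ 1   0  -7/5   0 ]
  [ 0   1     0  -3 ]
  [ 5  -3    -7  10 ]
r3 -> r3 − 5·r1
  [ 1   0  -7/5   0 ]
  [ 0   1     0  -3 ]
  [ 0  -3     0  10 ]
r3 -> r3 + 3·r2
  [ 1  0  -7/5   0 ]
  [ 0  1     0  -3 ]
  [ 0  0     0   1 ]
r2 -> r2 + 3·r3
  [ 1  0  -7/5  0 ]
  [ 0  1     0  0 ]
  [ 0  0     0  1 ]
The reduced form has 3 nonzero rows.

rank = 3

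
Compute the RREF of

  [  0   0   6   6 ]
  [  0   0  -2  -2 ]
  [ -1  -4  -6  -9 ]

Swap R1 and R3.
  [ -1  -4  -6  -9 ]
  [  0   0  -2  -2 ]
  [  0   0   6   6 ]
Multiply R1 by -1.
  [ 1  4   6   9 ]
  [ 0  0  -2  -2 ]
  [ 0  0   6   6 ]
Multiply R2 by -1/2.
  [ 1  4  6  9 ]
  [ 0  0  1  1 ]
  [ 0  0  6  6 ]
Subtract 6 times R2 from R3.
  [ 1  4  6  9 ]
  [ 0  0  1  1 ]
  [ 0  0  0  0 ]
Subtract 6 times R2 from R1.
  [ 1  4  0  3 ]
  [ 0  0  1  1 ]
  [ 0  0  0  0 ]

[[1, 4, 0, 3], [0, 0, 1, 1], [0, 0, 0, 0]]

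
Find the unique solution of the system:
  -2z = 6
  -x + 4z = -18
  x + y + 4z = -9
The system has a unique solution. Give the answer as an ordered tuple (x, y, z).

Form the augmented matrix and row-reduce:
  [  0  0  -2  |    6 ]
  [ -1  0   4  |  -18 ]
  [  1  1   4  |   -9 ]
Swap R1 and R2.
Multiply R1 by -1.
Subtract R1 from R3.
Swap R2 and R3.
Multiply R3 by -1/2.
Subtract 8 times R3 from R2.
Add 4 times R3 to R1.
Reading off the last column: x = 6, y = -3, z = -3.

(6, -3, -3)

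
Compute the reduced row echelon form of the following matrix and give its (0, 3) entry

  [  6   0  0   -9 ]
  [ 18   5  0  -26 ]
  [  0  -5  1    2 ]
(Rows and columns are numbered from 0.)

Multiply R1 by 1/6.
Subtract 18 times R1 from R2.
Multiply R2 by 1/5.
Add 5 times R2 to R3.

-3/2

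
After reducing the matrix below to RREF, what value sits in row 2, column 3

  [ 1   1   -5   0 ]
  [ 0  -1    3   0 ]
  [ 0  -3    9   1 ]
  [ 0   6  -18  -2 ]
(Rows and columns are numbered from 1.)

r2 ← -1·r2
r3 ← r3 + 3·r2
r4 ← r4 − 6·r2
r4 ← r4 + 2·r3
r1 ← r1 − r2

-3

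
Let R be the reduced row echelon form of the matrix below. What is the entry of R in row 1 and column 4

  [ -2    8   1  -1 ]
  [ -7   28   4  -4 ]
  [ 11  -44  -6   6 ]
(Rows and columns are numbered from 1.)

R1 -> -1/2·R1
  [  1   -4  -1/2  1/2 ]
  [ -7   28     4   -4 ]
  [ 11  -44    -6    6 ]
R2 -> R2 + 7·R1
  [  1   -4  -1/2   1/2 ]
  [  0    0   1/2  -1/2 ]
  [ 11  -44    -6     6 ]
R3 -> R3 − 11·R1
  [ 1  -4  -1/2   1/2 ]
  [ 0   0   1/2  -1/2 ]
  [ 0   0  -1/2   1/2 ]
R2 -> 2·R2
  [ 1  -4  -1/2  1/2 ]
  [ 0   0     1   -1 ]
  [ 0   0  -1/2  1/2 ]
R3 -> R3 + 1/2·R2
  [ 1  -4  -1/2  1/2 ]
  [ 0   0     1   -1 ]
  [ 0   0     0    0 ]
R1 -> R1 + 1/2·R2
  [ 1  -4  0   0 ]
  [ 0   0  1  -1 ]
  [ 0   0  0   0 ]

0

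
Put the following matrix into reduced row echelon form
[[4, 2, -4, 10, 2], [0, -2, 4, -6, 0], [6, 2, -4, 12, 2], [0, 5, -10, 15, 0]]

R1 → 1/4·R1
  [ 1  1/2   -1  5/2  1/2 ]
  [ 0   -2    4   -6    0 ]
  [ 6    2   -4   12    2 ]
  [ 0    5  -10   15    0 ]
R3 → R3 − 6·R1
  [ 1  1/2   -1  5/2  1/2 ]
  [ 0   -2    4   -6    0 ]
  [ 0   -1    2   -3   -1 ]
  [ 0    5  -10   15    0 ]
R2 → -1/2·R2
  [ 1  1/2   -1  5/2  1/2 ]
  [ 0    1   -2    3    0 ]
  [ 0   -1    2   -3   -1 ]
  [ 0    5  -10   15    0 ]
R3 → R3 + R2
  [ 1  1/2   -1  5/2  1/2 ]
  [ 0    1   -2    3    0 ]
  [ 0    0    0    0   -1 ]
  [ 0    5  -10   15    0 ]
R4 → R4 − 5·R2
  [ 1  1/2  -1  5/2  1/2 ]
  [ 0    1  -2    3    0 ]
  [ 0    0   0    0   -1 ]
  [ 0    0   0    0    0 ]
R3 → -1·R3
  [ 1  1/2  -1  5/2  1/2 ]
  [ 0    1  -2    3    0 ]
  [ 0    0   0    0    1 ]
  [ 0    0   0    0    0 ]
R1 → R1 − 1/2·R3
  [ 1  1/2  -1  5/2  0 ]
  [ 0    1  -2    3  0 ]
  [ 0    0   0    0  1 ]
  [ 0    0   0    0  0 ]
R1 → R1 − 1/2·R2
  [ 1  0   0  1  0 ]
  [ 0  1  -2  3  0 ]
  [ 0  0   0  0  1 ]
  [ 0  0   0  0  0 ]

[[1, 0, 0, 1, 0], [0, 1, -2, 3, 0], [0, 0, 0, 0, 1], [0, 0, 0, 0, 0]]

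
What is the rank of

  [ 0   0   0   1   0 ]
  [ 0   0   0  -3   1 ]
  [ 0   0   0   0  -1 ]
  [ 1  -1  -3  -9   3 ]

rank = 3

ρ1 ↔ ρ4
  [ 1  -1  -3  -9   3 ]
  [ 0   0   0  -3   1 ]
  [ 0   0   0   0  -1 ]
  [ 0   0   0   1   0 ]
ρ2 -> -1/3·ρ2
  [ 1  -1  -3  -9     3 ]
  [ 0   0   0   1  -1/3 ]
  [ 0   0   0   0    -1 ]
  [ 0   0   0   1     0 ]
ρ4 -> ρ4 − ρ2
  [ 1  -1  -3  -9     3 ]
  [ 0   0   0   1  -1/3 ]
  [ 0   0   0   0    -1 ]
  [ 0   0   0   0   1/3 ]
ρ3 -> -1·ρ3
  [ 1  -1  -3  -9     3 ]
  [ 0   0   0   1  -1/3 ]
  [ 0   0   0   0     1 ]
  [ 0   0   0   0   1/3 ]
ρ4 -> ρ4 − 1/3·ρ3
  [ 1  -1  -3  -9     3 ]
  [ 0   0   0   1  -1/3 ]
  [ 0   0   0   0     1 ]
  [ 0   0   0   0     0 ]
ρ2 -> ρ2 + 1/3·ρ3
  [ 1  -1  -3  -9  3 ]
  [ 0   0   0   1  0 ]
  [ 0   0   0   0  1 ]
  [ 0   0   0   0  0 ]
ρ1 -> ρ1 − 3·ρ3
  [ 1  -1  -3  -9  0 ]
  [ 0   0   0   1  0 ]
  [ 0   0   0   0  1 ]
  [ 0   0   0   0  0 ]
ρ1 -> ρ1 + 9·ρ2
  [ 1  -1  -3  0  0 ]
  [ 0   0   0  1  0 ]
  [ 0   0   0  0  1 ]
  [ 0   0   0  0  0 ]
The reduced form has 3 nonzero rows.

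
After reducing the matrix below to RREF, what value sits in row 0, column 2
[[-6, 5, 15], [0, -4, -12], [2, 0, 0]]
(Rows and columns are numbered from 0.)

0

r1 := -1/6·r1
  [ 1  -5/6  -5/2 ]
  [ 0    -4   -12 ]
  [ 2     0     0 ]
r3 := r3 − 2·r1
  [ 1  -5/6  -5/2 ]
  [ 0    -4   -12 ]
  [ 0   5/3     5 ]
r2 := -1/4·r2
  [ 1  -5/6  -5/2 ]
  [ 0     1     3 ]
  [ 0   5/3     5 ]
r3 := r3 − 5/3·r2
  [ 1  -5/6  -5/2 ]
  [ 0     1     3 ]
  [ 0     0     0 ]
r1 := r1 + 5/6·r2
  [ 1  0  0 ]
  [ 0  1  3 ]
  [ 0  0  0 ]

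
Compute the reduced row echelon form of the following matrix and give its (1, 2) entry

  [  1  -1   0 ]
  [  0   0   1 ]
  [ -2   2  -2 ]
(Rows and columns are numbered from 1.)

R3 := R3 + 2·R1
  [ 1  -1   0 ]
  [ 0   0   1 ]
  [ 0   0  -2 ]
R3 := R3 + 2·R2
  [ 1  -1  0 ]
  [ 0   0  1 ]
  [ 0   0  0 ]

-1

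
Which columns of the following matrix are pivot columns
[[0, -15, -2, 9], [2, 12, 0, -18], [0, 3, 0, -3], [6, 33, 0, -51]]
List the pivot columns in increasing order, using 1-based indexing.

R1 ↔ R2
  [ 2   12   0  -18 ]
  [ 0  -15  -2    9 ]
  [ 0    3   0   -3 ]
  [ 6   33   0  -51 ]
R1 → 1/2·R1
  [ 1    6   0   -9 ]
  [ 0  -15  -2    9 ]
  [ 0    3   0   -3 ]
  [ 6   33   0  -51 ]
R4 → R4 − 6·R1
  [ 1    6   0  -9 ]
  [ 0  -15  -2   9 ]
  [ 0    3   0  -3 ]
  [ 0   -3   0   3 ]
R2 → -1/15·R2
  [ 1   6     0    -9 ]
  [ 0   1  2/15  -3/5 ]
  [ 0   3     0    -3 ]
  [ 0  -3     0     3 ]
R3 → R3 − 3·R2
  [ 1   6     0    -9 ]
  [ 0   1  2/15  -3/5 ]
  [ 0   0  -2/5  -6/5 ]
  [ 0  -3     0     3 ]
R4 → R4 + 3·R2
  [ 1  6     0    -9 ]
  [ 0  1  2/15  -3/5 ]
  [ 0  0  -2/5  -6/5 ]
  [ 0  0   2/5   6/5 ]
R3 → -5/2·R3
  [ 1  6     0    -9 ]
  [ 0  1  2/15  -3/5 ]
  [ 0  0     1     3 ]
  [ 0  0   2/5   6/5 ]
R4 → R4 − 2/5·R3
  [ 1  6     0    -9 ]
  [ 0  1  2/15  -3/5 ]
  [ 0  0     1     3 ]
  [ 0  0     0     0 ]
R2 → R2 − 2/15·R3
  [ 1  6  0  -9 ]
  [ 0  1  0  -1 ]
  [ 0  0  1   3 ]
  [ 0  0  0   0 ]
R1 → R1 − 6·R2
  [ 1  0  0  -3 ]
  [ 0  1  0  -1 ]
  [ 0  0  1   3 ]
  [ 0  0  0   0 ]
Pivot columns are the columns containing a leading 1.

1, 2, 3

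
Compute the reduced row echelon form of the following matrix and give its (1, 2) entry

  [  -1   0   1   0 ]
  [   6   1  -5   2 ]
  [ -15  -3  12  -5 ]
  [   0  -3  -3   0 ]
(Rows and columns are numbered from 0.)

ρ1 -> -1·ρ1
  [   1   0  -1   0 ]
  [   6   1  -5   2 ]
  [ -15  -3  12  -5 ]
  [   0  -3  -3   0 ]
ρ2 -> ρ2 − 6·ρ1
  [   1   0  -1   0 ]
  [   0   1   1   2 ]
  [ -15  -3  12  -5 ]
  [   0  -3  -3   0 ]
ρ3 -> ρ3 + 15·ρ1
  [ 1   0  -1   0 ]
  [ 0   1   1   2 ]
  [ 0  -3  -3  -5 ]
  [ 0  -3  -3   0 ]
ρ3 -> ρ3 + 3·ρ2
  [ 1   0  -1  0 ]
  [ 0   1   1  2 ]
  [ 0   0   0  1 ]
  [ 0  -3  -3  0 ]
ρ4 -> ρ4 + 3·ρ2
  [ 1  0  -1  0 ]
  [ 0  1   1  2 ]
  [ 0  0   0  1 ]
  [ 0  0   0  6 ]
ρ4 -> ρ4 − 6·ρ3
  [ 1  0  -1  0 ]
  [ 0  1   1  2 ]
  [ 0  0   0  1 ]
  [ 0  0   0  0 ]
ρ2 -> ρ2 − 2·ρ3
  [ 1  0  -1  0 ]
  [ 0  1   1  0 ]
  [ 0  0   0  1 ]
  [ 0  0   0  0 ]

1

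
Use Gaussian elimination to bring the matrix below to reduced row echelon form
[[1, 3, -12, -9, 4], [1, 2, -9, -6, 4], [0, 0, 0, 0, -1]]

[[1, 0, -3, 0, 0], [0, 1, -3, -3, 0], [0, 0, 0, 0, 1]]

r2 → r2 − r1
  [ 1   3  -12  -9   4 ]
  [ 0  -1    3   3   0 ]
  [ 0   0    0   0  -1 ]
r2 → -1·r2
  [ 1  3  -12  -9   4 ]
  [ 0  1   -3  -3   0 ]
  [ 0  0    0   0  -1 ]
r3 → -1·r3
  [ 1  3  -12  -9  4 ]
  [ 0  1   -3  -3  0 ]
  [ 0  0    0   0  1 ]
r1 → r1 − 4·r3
  [ 1  3  -12  -9  0 ]
  [ 0  1   -3  -3  0 ]
  [ 0  0    0   0  1 ]
r1 → r1 − 3·r2
  [ 1  0  -3   0  0 ]
  [ 0  1  -3  -3  0 ]
  [ 0  0   0   0  1 ]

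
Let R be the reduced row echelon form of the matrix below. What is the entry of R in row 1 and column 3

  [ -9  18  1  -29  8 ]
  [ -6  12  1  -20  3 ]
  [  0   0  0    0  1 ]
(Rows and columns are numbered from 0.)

R1 := -1/9·R1
  [  1  -2  -1/9  29/9  -8/9 ]
  [ -6  12     1   -20     3 ]
  [  0   0     0     0     1 ]
R2 := R2 + 6·R1
  [ 1  -2  -1/9  29/9  -8/9 ]
  [ 0   0   1/3  -2/3  -7/3 ]
  [ 0   0     0     0     1 ]
R2 := 3·R2
  [ 1  -2  -1/9  29/9  -8/9 ]
  [ 0   0     1    -2    -7 ]
  [ 0   0     0     0     1 ]
R2 := R2 + 7·R3
  [ 1  -2  -1/9  29/9  -8/9 ]
  [ 0   0     1    -2     0 ]
  [ 0   0     0     0     1 ]
R1 := R1 + 8/9·R3
  [ 1  -2  -1/9  29/9  0 ]
  [ 0   0     1    -2  0 ]
  [ 0   0     0     0  1 ]
R1 := R1 + 1/9·R2
  [ 1  -2  0   3  0 ]
  [ 0   0  1  -2  0 ]
  [ 0   0  0   0  1 ]

-2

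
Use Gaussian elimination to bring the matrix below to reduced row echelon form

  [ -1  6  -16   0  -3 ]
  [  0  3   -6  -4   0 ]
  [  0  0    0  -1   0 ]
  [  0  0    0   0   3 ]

[[1, 0, 4, 0, 0], [0, 1, -2, 0, 0], [0, 0, 0, 1, 0], [0, 0, 0, 0, 1]]

R1 → -1·R1
R2 → 1/3·R2
R3 → -1·R3
R4 → 1/3·R4
R1 → R1 − 3·R4
R2 → R2 + 4/3·R3
R1 → R1 + 6·R2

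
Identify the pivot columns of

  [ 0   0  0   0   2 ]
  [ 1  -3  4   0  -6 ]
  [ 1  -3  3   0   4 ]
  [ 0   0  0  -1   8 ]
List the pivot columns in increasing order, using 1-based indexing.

1, 3, 4, 5

r1 ↔ r2
  [ 1  -3  4   0  -6 ]
  [ 0   0  0   0   2 ]
  [ 1  -3  3   0   4 ]
  [ 0   0  0  -1   8 ]
r3 := r3 − r1
  [ 1  -3   4   0  -6 ]
  [ 0   0   0   0   2 ]
  [ 0   0  -1   0  10 ]
  [ 0   0   0  -1   8 ]
r2 ↔ r3
  [ 1  -3   4   0  -6 ]
  [ 0   0  -1   0  10 ]
  [ 0   0   0   0   2 ]
  [ 0   0   0  -1   8 ]
r2 := -1·r2
  [ 1  -3  4   0   -6 ]
  [ 0   0  1   0  -10 ]
  [ 0   0  0   0    2 ]
  [ 0   0  0  -1    8 ]
r3 ↔ r4
  [ 1  -3  4   0   -6 ]
  [ 0   0  1   0  -10 ]
  [ 0   0  0  -1    8 ]
  [ 0   0  0   0    2 ]
r3 := -1·r3
  [ 1  -3  4  0   -6 ]
  [ 0   0  1  0  -10 ]
  [ 0   0  0  1   -8 ]
  [ 0   0  0  0    2 ]
r4 := 1/2·r4
  [ 1  -3  4  0   -6 ]
  [ 0   0  1  0  -10 ]
  [ 0   0  0  1   -8 ]
  [ 0   0  0  0    1 ]
r3 := r3 + 8·r4
  [ 1  -3  4  0   -6 ]
  [ 0   0  1  0  -10 ]
  [ 0   0  0  1    0 ]
  [ 0   0  0  0    1 ]
r2 := r2 + 10·r4
  [ 1  -3  4  0  -6 ]
  [ 0   0  1  0   0 ]
  [ 0   0  0  1   0 ]
  [ 0   0  0  0   1 ]
r1 := r1 + 6·r4
  [ 1  -3  4  0  0 ]
  [ 0   0  1  0  0 ]
  [ 0   0  0  1  0 ]
  [ 0   0  0  0  1 ]
r1 := r1 − 4·r2
  [ 1  -3  0  0  0 ]
  [ 0   0  1  0  0 ]
  [ 0   0  0  1  0 ]
  [ 0   0  0  0  1 ]
Pivot columns are the columns containing a leading 1.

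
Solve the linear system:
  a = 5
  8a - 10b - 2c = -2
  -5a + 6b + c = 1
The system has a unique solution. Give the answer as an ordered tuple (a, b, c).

(5, 5, -4)

Form the augmented matrix and row-reduce:
  [  1    0   0  |   5 ]
  [  8  -10  -2  |  -2 ]
  [ -5    6   1  |   1 ]
Subtract 8 times ρ1 from ρ2.
Add 5 times ρ1 to ρ3.
Multiply ρ2 by -1/10.
Subtract 6 times ρ2 from ρ3.
Multiply ρ3 by -5.
Subtract 1/5 times ρ3 from ρ2.
Reading off the last column: a = 5, b = 5, c = -4.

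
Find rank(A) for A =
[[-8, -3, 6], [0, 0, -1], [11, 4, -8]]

rank = 3

R1 -> -1/8·R1
R3 -> R3 − 11·R1
R2 <=> R3
R2 -> -8·R2
R3 -> -1·R3
R2 -> R2 + 2·R3
R1 -> R1 + 3/4·R3
R1 -> R1 − 3/8·R2
The reduced form has 3 nonzero rows.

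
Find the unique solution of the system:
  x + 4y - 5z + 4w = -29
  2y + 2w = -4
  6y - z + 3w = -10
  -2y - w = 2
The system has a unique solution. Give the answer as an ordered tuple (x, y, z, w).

Form the augmented matrix and row-reduce:
  [ 1   4  -5   4  |  -29 ]
  [ 0   2   0   2  |   -4 ]
  [ 0   6  -1   3  |  -10 ]
  [ 0  -2   0  -1  |    2 ]
Multiply R2 by 1/2.
  [ 1   4  -5   4  |  -29 ]
  [ 0   1   0   1  |   -2 ]
  [ 0   6  -1   3  |  -10 ]
  [ 0  -2   0  -1  |    2 ]
Subtract 6 times R2 from R3.
  [ 1   4  -5   4  |  -29 ]
  [ 0   1   0   1  |   -2 ]
  [ 0   0  -1  -3  |    2 ]
  [ 0  -2   0  -1  |    2 ]
Add 2 times R2 to R4.
  [ 1  4  -5   4  |  -29 ]
  [ 0  1   0   1  |   -2 ]
  [ 0  0  -1  -3  |    2 ]
  [ 0  0   0   1  |   -2 ]
Multiply R3 by -1.
  [ 1  4  -5  4  |  -29 ]
  [ 0  1   0  1  |   -2 ]
  [ 0  0   1  3  |   -2 ]
  [ 0  0   0  1  |   -2 ]
Subtract 3 times R4 from R3.
  [ 1  4  -5  4  |  -29 ]
  [ 0  1   0  1  |   -2 ]
  [ 0  0   1  0  |    4 ]
  [ 0  0   0  1  |   -2 ]
Subtract R4 from R2.
  [ 1  4  -5  4  |  -29 ]
  [ 0  1   0  0  |    0 ]
  [ 0  0   1  0  |    4 ]
  [ 0  0   0  1  |   -2 ]
Subtract 4 times R4 from R1.
  [ 1  4  -5  0  |  -21 ]
  [ 0  1   0  0  |    0 ]
  [ 0  0   1  0  |    4 ]
  [ 0  0   0  1  |   -2 ]
Add 5 times R3 to R1.
  [ 1  4  0  0  |  -1 ]
  [ 0  1  0  0  |   0 ]
  [ 0  0  1  0  |   4 ]
  [ 0  0  0  1  |  -2 ]
Subtract 4 times R2 from R1.
  [ 1  0  0  0  |  -1 ]
  [ 0  1  0  0  |   0 ]
  [ 0  0  1  0  |   4 ]
  [ 0  0  0  1  |  -2 ]
Reading off the last column: x = -1, y = 0, z = 4, w = -2.

(-1, 0, 4, -2)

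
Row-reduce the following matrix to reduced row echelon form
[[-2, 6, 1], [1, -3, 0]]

[[1, -3, 0], [0, 0, 1]]

R1 → -1/2·R1
  [ 1  -3  -1/2 ]
  [ 1  -3     0 ]
R2 → R2 − R1
  [ 1  -3  -1/2 ]
  [ 0   0   1/2 ]
R2 → 2·R2
  [ 1  -3  -1/2 ]
  [ 0   0     1 ]
R1 → R1 + 1/2·R2
  [ 1  -3  0 ]
  [ 0   0  1 ]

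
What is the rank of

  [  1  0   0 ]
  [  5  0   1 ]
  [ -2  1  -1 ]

Subtract 5 times R1 from R2.
  [  1  0   0 ]
  [  0  0   1 ]
  [ -2  1  -1 ]
Add 2 times R1 to R3.
  [ 1  0   0 ]
  [ 0  0   1 ]
  [ 0  1  -1 ]
Swap R2 and R3.
  [ 1  0   0 ]
  [ 0  1  -1 ]
  [ 0  0   1 ]
Add R3 to R2.
  [ 1  0  0 ]
  [ 0  1  0 ]
  [ 0  0  1 ]
The reduced form has 3 nonzero rows.

rank = 3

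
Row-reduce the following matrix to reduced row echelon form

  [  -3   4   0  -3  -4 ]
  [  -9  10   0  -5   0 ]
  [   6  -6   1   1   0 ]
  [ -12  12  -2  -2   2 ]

R1 := -1/3·R1
  [   1  -4/3   0   1  4/3 ]
  [  -9    10   0  -5    0 ]
  [   6    -6   1   1    0 ]
  [ -12    12  -2  -2    2 ]
R2 := R2 + 9·R1
  [   1  -4/3   0   1  4/3 ]
  [   0    -2   0   4   12 ]
  [   6    -6   1   1    0 ]
  [ -12    12  -2  -2    2 ]
R3 := R3 − 6·R1
  [   1  -4/3   0   1  4/3 ]
  [   0    -2   0   4   12 ]
  [   0     2   1  -5   -8 ]
  [ -12    12  -2  -2    2 ]
R4 := R4 + 12·R1
  [ 1  -4/3   0   1  4/3 ]
  [ 0    -2   0   4   12 ]
  [ 0     2   1  -5   -8 ]
  [ 0    -4  -2  10   18 ]
R2 := -1/2·R2
  [ 1  -4/3   0   1  4/3 ]
  [ 0     1   0  -2   -6 ]
  [ 0     2   1  -5   -8 ]
  [ 0    -4  -2  10   18 ]
R3 := R3 − 2·R2
  [ 1  -4/3   0   1  4/3 ]
  [ 0     1   0  -2   -6 ]
  [ 0     0   1  -1    4 ]
  [ 0    -4  -2  10   18 ]
R4 := R4 + 4·R2
  [ 1  -4/3   0   1  4/3 ]
  [ 0     1   0  -2   -6 ]
  [ 0     0   1  -1    4 ]
  [ 0     0  -2   2   -6 ]
R4 := R4 + 2·R3
  [ 1  -4/3  0   1  4/3 ]
  [ 0     1  0  -2   -6 ]
  [ 0     0  1  -1    4 ]
  [ 0     0  0   0    2 ]
R4 := 1/2·R4
  [ 1  -4/3  0   1  4/3 ]
  [ 0     1  0  -2   -6 ]
  [ 0     0  1  -1    4 ]
  [ 0     0  0   0    1 ]
R3 := R3 − 4·R4
  [ 1  -4/3  0   1  4/3 ]
  [ 0     1  0  -2   -6 ]
  [ 0     0  1  -1    0 ]
  [ 0     0  0   0    1 ]
R2 := R2 + 6·R4
  [ 1  -4/3  0   1  4/3 ]
  [ 0     1  0  -2    0 ]
  [ 0     0  1  -1    0 ]
  [ 0     0  0   0    1 ]
R1 := R1 − 4/3·R4
  [ 1  -4/3  0   1  0 ]
  [ 0     1  0  -2  0 ]
  [ 0     0  1  -1  0 ]
  [ 0     0  0   0  1 ]
R1 := R1 + 4/3·R2
  [ 1  0  0  -5/3  0 ]
  [ 0  1  0    -2  0 ]
  [ 0  0  1    -1  0 ]
  [ 0  0  0     0  1 ]

[[1, 0, 0, -5/3, 0], [0, 1, 0, -2, 0], [0, 0, 1, -1, 0], [0, 0, 0, 0, 1]]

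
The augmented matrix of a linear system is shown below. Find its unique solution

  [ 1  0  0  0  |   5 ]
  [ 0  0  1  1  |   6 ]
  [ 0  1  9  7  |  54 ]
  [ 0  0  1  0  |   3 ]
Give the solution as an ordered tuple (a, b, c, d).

R2 <-> R3
  [ 1  0  0  0  |   5 ]
  [ 0  1  9  7  |  54 ]
  [ 0  0  1  1  |   6 ]
  [ 0  0  1  0  |   3 ]
R4 ← R4 − R3
  [ 1  0  0   0  |   5 ]
  [ 0  1  9   7  |  54 ]
  [ 0  0  1   1  |   6 ]
  [ 0  0  0  -1  |  -3 ]
R4 ← -1·R4
  [ 1  0  0  0  |   5 ]
  [ 0  1  9  7  |  54 ]
  [ 0  0  1  1  |   6 ]
  [ 0  0  0  1  |   3 ]
R3 ← R3 − R4
  [ 1  0  0  0  |   5 ]
  [ 0  1  9  7  |  54 ]
  [ 0  0  1  0  |   3 ]
  [ 0  0  0  1  |   3 ]
R2 ← R2 − 7·R4
  [ 1  0  0  0  |   5 ]
  [ 0  1  9  0  |  33 ]
  [ 0  0  1  0  |   3 ]
  [ 0  0  0  1  |   3 ]
R2 ← R2 − 9·R3
  [ 1  0  0  0  |  5 ]
  [ 0  1  0  0  |  6 ]
  [ 0  0  1  0  |  3 ]
  [ 0  0  0  1  |  3 ]
Reading off the last column: a = 5, b = 6, c = 3, d = 3.

(5, 6, 3, 3)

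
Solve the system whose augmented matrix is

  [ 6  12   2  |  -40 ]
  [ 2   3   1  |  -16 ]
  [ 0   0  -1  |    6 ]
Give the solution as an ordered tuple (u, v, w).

R1 ← 1/6·R1
  [ 1  2  1/3  |  -20/3 ]
  [ 2  3    1  |    -16 ]
  [ 0  0   -1  |      6 ]
R2 ← R2 − 2·R1
  [ 1   2  1/3  |  -20/3 ]
  [ 0  -1  1/3  |   -8/3 ]
  [ 0   0   -1  |      6 ]
R2 ← -1·R2
  [ 1  2   1/3  |  -20/3 ]
  [ 0  1  -1/3  |    8/3 ]
  [ 0  0    -1  |      6 ]
R3 ← -1·R3
  [ 1  2   1/3  |  -20/3 ]
  [ 0  1  -1/3  |    8/3 ]
  [ 0  0     1  |     -6 ]
R2 ← R2 + 1/3·R3
  [ 1  2  1/3  |  -20/3 ]
  [ 0  1    0  |    2/3 ]
  [ 0  0    1  |     -6 ]
R1 ← R1 − 1/3·R3
  [ 1  2  0  |  -14/3 ]
  [ 0  1  0  |    2/3 ]
  [ 0  0  1  |     -6 ]
R1 ← R1 − 2·R2
  [ 1  0  0  |   -6 ]
  [ 0  1  0  |  2/3 ]
  [ 0  0  1  |   -6 ]
Reading off the last column: u = -6, v = 2/3, w = -6.

(-6, 2/3, -6)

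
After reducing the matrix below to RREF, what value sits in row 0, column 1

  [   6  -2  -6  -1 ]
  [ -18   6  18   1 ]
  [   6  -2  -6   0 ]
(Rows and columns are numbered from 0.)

-1/3

R1 → 1/6·R1
  [   1  -1/3  -1  -1/6 ]
  [ -18     6  18     1 ]
  [   6    -2  -6     0 ]
R2 → R2 + 18·R1
  [ 1  -1/3  -1  -1/6 ]
  [ 0     0   0    -2 ]
  [ 6    -2  -6     0 ]
R3 → R3 − 6·R1
  [ 1  -1/3  -1  -1/6 ]
  [ 0     0   0    -2 ]
  [ 0     0   0     1 ]
R2 → -1/2·R2
  [ 1  -1/3  -1  -1/6 ]
  [ 0     0   0     1 ]
  [ 0     0   0     1 ]
R3 → R3 − R2
  [ 1  -1/3  -1  -1/6 ]
  [ 0     0   0     1 ]
  [ 0     0   0     0 ]
R1 → R1 + 1/6·R2
  [ 1  -1/3  -1  0 ]
  [ 0     0   0  1 ]
  [ 0     0   0  0 ]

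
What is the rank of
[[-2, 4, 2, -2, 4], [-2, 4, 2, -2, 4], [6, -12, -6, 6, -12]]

rank = 1

Multiply r1 by -1/2.
  [  1   -2  -1   1   -2 ]
  [ -2    4   2  -2    4 ]
  [  6  -12  -6   6  -12 ]
Add 2 times r1 to r2.
  [ 1   -2  -1  1   -2 ]
  [ 0    0   0  0    0 ]
  [ 6  -12  -6  6  -12 ]
Subtract 6 times r1 from r3.
  [ 1  -2  -1  1  -2 ]
  [ 0   0   0  0   0 ]
  [ 0   0   0  0   0 ]
The reduced form has 1 nonzero row.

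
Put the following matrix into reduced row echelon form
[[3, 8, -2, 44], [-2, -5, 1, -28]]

[[1, 0, 2, 4], [0, 1, -1, 4]]

R1 → 1/3·R1
  [  1  8/3  -2/3  44/3 ]
  [ -2   -5     1   -28 ]
R2 → R2 + 2·R1
  [ 1  8/3  -2/3  44/3 ]
  [ 0  1/3  -1/3   4/3 ]
R2 → 3·R2
  [ 1  8/3  -2/3  44/3 ]
  [ 0    1    -1     4 ]
R1 → R1 − 8/3·R2
  [ 1  0   2  4 ]
  [ 0  1  -1  4 ]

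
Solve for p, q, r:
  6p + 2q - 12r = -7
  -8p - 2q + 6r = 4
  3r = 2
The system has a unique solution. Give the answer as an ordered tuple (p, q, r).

(-1/2, 2, 2/3)

Form the augmented matrix and row-reduce:
  [  6   2  -12  |  -7 ]
  [ -8  -2    6  |   4 ]
  [  0   0    3  |   2 ]
R1 -> 1/6·R1
R2 -> R2 + 8·R1
R2 -> 3/2·R2
R3 -> 1/3·R3
R2 -> R2 + 15·R3
R1 -> R1 + 2·R3
R1 -> R1 − 1/3·R2
Reading off the last column: p = -1/2, q = 2, r = 2/3.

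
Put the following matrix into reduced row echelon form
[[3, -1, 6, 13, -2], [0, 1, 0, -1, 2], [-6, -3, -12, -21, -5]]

R1 -> 1/3·R1
  [  1  -1/3    2  13/3  -2/3 ]
  [  0     1    0    -1     2 ]
  [ -6    -3  -12   -21    -5 ]
R3 -> R3 + 6·R1
  [ 1  -1/3  2  13/3  -2/3 ]
  [ 0     1  0    -1     2 ]
  [ 0    -5  0     5    -9 ]
R3 -> R3 + 5·R2
  [ 1  -1/3  2  13/3  -2/3 ]
  [ 0     1  0    -1     2 ]
  [ 0     0  0     0     1 ]
R2 -> R2 − 2·R3
  [ 1  -1/3  2  13/3  -2/3 ]
  [ 0     1  0    -1     0 ]
  [ 0     0  0     0     1 ]
R1 -> R1 + 2/3·R3
  [ 1  -1/3  2  13/3  0 ]
  [ 0     1  0    -1  0 ]
  [ 0     0  0     0  1 ]
R1 -> R1 + 1/3·R2
  [ 1  0  2   4  0 ]
  [ 0  1  0  -1  0 ]
  [ 0  0  0   0  1 ]

[[1, 0, 2, 4, 0], [0, 1, 0, -1, 0], [0, 0, 0, 0, 1]]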